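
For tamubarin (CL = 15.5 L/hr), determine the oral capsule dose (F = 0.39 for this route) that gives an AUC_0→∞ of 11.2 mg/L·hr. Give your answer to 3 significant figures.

Dose = CL × AUC_0→∞ / F
     = 15.5 × 11.2 / 0.39 = 445.128 mg

Dose = 445 mg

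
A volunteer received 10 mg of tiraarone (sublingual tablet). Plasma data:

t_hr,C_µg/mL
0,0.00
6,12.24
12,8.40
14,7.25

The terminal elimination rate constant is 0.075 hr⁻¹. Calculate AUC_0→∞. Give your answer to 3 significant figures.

AUC = 211 µg/mL·hr

Trapezoidal AUC_0→14:
  [0→6]: (0.00+12.24)/2 × 6 = 36.72
  [6→12]: (12.24+8.40)/2 × 6 = 61.92
  [12→14]: (8.40+7.25)/2 × 2 = 15.65
  Sum = 114.29 µg/mL·hr
Extrapolated tail: C_last / k_e = 7.25 / 0.075 = 96.667
AUC_0→∞ = 114.29 + 96.667 = 210.957 µg/mL·hr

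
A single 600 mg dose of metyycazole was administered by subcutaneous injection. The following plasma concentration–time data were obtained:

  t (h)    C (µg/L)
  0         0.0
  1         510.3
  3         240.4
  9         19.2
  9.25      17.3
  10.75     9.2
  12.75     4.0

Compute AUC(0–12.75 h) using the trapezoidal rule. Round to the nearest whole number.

Trapezoidal AUC_0→12.75:
  [0→1]: (0.0+510.3)/2 × 1 = 255.15
  [1→3]: (510.3+240.4)/2 × 2 = 750.7
  [3→9]: (240.4+19.2)/2 × 6 = 778.8
  [9→9.25]: (19.2+17.3)/2 × 0.25 = 4.5625
  [9.25→10.75]: (17.3+9.2)/2 × 1.5 = 19.875
  [10.75→12.75]: (9.2+4.0)/2 × 2 = 13.2
  Sum = 1822.2875 µg/L·h

AUC = 1822 µg/L·h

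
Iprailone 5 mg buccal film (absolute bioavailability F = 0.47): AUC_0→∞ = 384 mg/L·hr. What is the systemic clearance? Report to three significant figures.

CL = 0.00612 L/hr

CL = F × Dose / AUC_0→∞
   = 0.47 × 5 / 384 = 0.00611979 L/hr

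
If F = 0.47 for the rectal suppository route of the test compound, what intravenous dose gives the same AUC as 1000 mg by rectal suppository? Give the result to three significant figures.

D_iv = 470 mg

Systemic exposure from an extravascular dose = F × D_ev, so the equivalent IV dose is F × D_ev.
D_iv = F × D_ev = 0.47 × 1000 = 470 mg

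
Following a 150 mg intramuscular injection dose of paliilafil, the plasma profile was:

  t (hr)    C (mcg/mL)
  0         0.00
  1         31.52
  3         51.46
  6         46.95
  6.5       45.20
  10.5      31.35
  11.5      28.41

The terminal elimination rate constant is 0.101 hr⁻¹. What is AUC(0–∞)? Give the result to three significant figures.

AUC = 734 mcg/mL·hr

Trapezoidal AUC_0→11.5:
  [0→1]: (0.00+31.52)/2 × 1 = 15.76
  [1→3]: (31.52+51.46)/2 × 2 = 82.98
  [3→6]: (51.46+46.95)/2 × 3 = 147.615
  [6→6.5]: (46.95+45.20)/2 × 0.5 = 23.0375
  [6.5→10.5]: (45.20+31.35)/2 × 4 = 153.1
  [10.5→11.5]: (31.35+28.41)/2 × 1 = 29.88
  Sum = 452.3725 mcg/mL·hr
Extrapolated tail: C_last / k_e = 28.41 / 0.101 = 281.287
AUC_0→∞ = 452.3725 + 281.287 = 733.6595 mcg/mL·hr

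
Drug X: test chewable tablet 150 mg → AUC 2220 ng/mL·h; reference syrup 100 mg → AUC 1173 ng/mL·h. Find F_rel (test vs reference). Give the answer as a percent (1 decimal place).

F_rel = 126.2%

F_rel = (AUC_test/D_test) / (AUC_ref/D_ref)
      = (2220/150) / (1173/100)
      = 14.8 / 11.73 = 1.2617 = 126.17%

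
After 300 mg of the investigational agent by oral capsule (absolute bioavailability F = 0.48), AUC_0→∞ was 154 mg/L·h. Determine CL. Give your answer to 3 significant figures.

CL = F × Dose / AUC_0→∞
   = 0.48 × 300 / 154 = 0.935065 L/h

CL = 0.935 L/h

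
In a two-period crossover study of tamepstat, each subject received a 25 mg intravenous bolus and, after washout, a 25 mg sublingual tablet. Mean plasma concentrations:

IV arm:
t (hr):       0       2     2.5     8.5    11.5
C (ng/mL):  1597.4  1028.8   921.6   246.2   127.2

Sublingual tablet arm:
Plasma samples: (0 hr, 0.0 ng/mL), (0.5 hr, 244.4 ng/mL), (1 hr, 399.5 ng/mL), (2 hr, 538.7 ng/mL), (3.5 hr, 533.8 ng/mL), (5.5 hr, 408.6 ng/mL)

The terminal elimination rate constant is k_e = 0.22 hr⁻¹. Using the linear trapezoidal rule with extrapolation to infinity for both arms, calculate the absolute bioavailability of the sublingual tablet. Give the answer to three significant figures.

Trapezoidal AUC_0→11.5 (IV):
  [0→2]: (1597.4+1028.8)/2 × 2 = 2626.2
  [2→2.5]: (1028.8+921.6)/2 × 0.5 = 487.6
  [2.5→8.5]: (921.6+246.2)/2 × 6 = 3503.4
  [8.5→11.5]: (246.2+127.2)/2 × 3 = 560.1
  Sum = 7177.3 ng/mL·hr
IV tail: 127.2/0.22 = 578.182; AUC_iv,0→∞ = 7177.3 + 578.182 = 7755.482 ng/mL·hr
Trapezoidal AUC_0→5.5 (sublingual tablet):
  [0→0.5]: (0.0+244.4)/2 × 0.5 = 61.1
  [0.5→1]: (244.4+399.5)/2 × 0.5 = 160.975
  [1→2]: (399.5+538.7)/2 × 1 = 469.1
  [2→3.5]: (538.7+533.8)/2 × 1.5 = 804.375
  [3.5→5.5]: (533.8+408.6)/2 × 2 = 942.4
  Sum = 2437.95 ng/mL·hr
sublingual tablet tail: 408.6/0.22 = 1857.273; AUC_ev,0→∞ = 2437.95 + 1857.273 = 4295.223 ng/mL·hr
F = (AUC_ev/D_ev)/(AUC_iv/D_iv) = (4295.223/25)/(7755.482/25) = 171.80892/310.21928 = 0.5538

F = 0.554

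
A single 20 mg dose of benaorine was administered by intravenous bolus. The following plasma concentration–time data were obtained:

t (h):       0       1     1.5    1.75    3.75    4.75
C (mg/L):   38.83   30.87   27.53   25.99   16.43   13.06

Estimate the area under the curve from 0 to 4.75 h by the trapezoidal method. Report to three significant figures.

Trapezoidal AUC_0→4.75:
  [0→1]: (38.83+30.87)/2 × 1 = 34.85
  [1→1.5]: (30.87+27.53)/2 × 0.5 = 14.6
  [1.5→1.75]: (27.53+25.99)/2 × 0.25 = 6.69
  [1.75→3.75]: (25.99+16.43)/2 × 2 = 42.42
  [3.75→4.75]: (16.43+13.06)/2 × 1 = 14.745
  Sum = 113.305 mg/L·h

AUC = 113 mg/L·h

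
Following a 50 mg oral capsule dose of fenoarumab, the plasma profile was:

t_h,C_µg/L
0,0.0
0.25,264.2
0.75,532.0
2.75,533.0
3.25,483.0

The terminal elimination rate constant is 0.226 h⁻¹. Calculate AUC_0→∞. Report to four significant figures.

Trapezoidal AUC_0→3.25:
  [0→0.25]: (0.0+264.2)/2 × 0.25 = 33.025
  [0.25→0.75]: (264.2+532.0)/2 × 0.5 = 199.05
  [0.75→2.75]: (532.0+533.0)/2 × 2 = 1065.0
  [2.75→3.25]: (533.0+483.0)/2 × 0.5 = 254.0
  Sum = 1551.075 µg/L·h
Extrapolated tail: C_last / k_e = 483.0 / 0.226 = 2137.168
AUC_0→∞ = 1551.075 + 2137.168 = 3688.243 µg/L·h

AUC = 3688 µg/L·h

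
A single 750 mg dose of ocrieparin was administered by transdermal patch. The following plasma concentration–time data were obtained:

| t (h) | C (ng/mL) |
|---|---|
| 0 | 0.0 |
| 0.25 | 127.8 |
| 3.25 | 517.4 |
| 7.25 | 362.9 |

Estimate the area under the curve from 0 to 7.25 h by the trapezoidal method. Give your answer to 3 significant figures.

AUC = 2740 ng/mL·h

Trapezoidal AUC_0→7.25:
  [0→0.25]: (0.0+127.8)/2 × 0.25 = 15.975
  [0.25→3.25]: (127.8+517.4)/2 × 3 = 967.8
  [3.25→7.25]: (517.4+362.9)/2 × 4 = 1760.6
  Sum = 2744.375 ng/mL·h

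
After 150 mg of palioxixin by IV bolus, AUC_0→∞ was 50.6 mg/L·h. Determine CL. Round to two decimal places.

CL = 2.96 L/h

CL = Dose_iv / AUC_0→∞
   = 150 / 50.6 = 2.96443 L/h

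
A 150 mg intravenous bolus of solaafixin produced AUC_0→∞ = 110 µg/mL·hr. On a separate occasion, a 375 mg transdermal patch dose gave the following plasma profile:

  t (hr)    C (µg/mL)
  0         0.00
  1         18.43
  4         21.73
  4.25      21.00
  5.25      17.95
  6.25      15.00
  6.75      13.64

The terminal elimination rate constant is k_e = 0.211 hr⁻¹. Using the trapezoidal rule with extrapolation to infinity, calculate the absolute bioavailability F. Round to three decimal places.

F = 0.664

Trapezoidal AUC_0→6.75 (transdermal patch):
  [0→1]: (0.00+18.43)/2 × 1 = 9.215
  [1→4]: (18.43+21.73)/2 × 3 = 60.24
  [4→4.25]: (21.73+21.00)/2 × 0.25 = 5.34125
  [4.25→5.25]: (21.00+17.95)/2 × 1 = 19.475
  [5.25→6.25]: (17.95+15.00)/2 × 1 = 16.475
  [6.25→6.75]: (15.00+13.64)/2 × 0.5 = 7.16
  Sum = 117.90625 µg/mL·hr
Tail: C_last/k_e = 13.64/0.211 = 64.645
AUC_0→∞ (transdermal patch) = 117.90625 + 64.645 = 182.55125 µg/mL·hr
F = (AUC_ev/D_ev)/(AUC_iv/D_iv) = (182.55125/375)/(110/150) = 0.486803/0.733333 = 0.6638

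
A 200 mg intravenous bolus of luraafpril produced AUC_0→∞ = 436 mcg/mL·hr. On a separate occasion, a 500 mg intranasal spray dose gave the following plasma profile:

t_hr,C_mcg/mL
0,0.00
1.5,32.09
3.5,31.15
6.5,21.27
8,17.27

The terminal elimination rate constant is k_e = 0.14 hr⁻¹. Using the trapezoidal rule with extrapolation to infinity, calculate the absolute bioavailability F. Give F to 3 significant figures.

Trapezoidal AUC_0→8 (intranasal spray):
  [0→1.5]: (0.00+32.09)/2 × 1.5 = 24.0675
  [1.5→3.5]: (32.09+31.15)/2 × 2 = 63.24
  [3.5→6.5]: (31.15+21.27)/2 × 3 = 78.63
  [6.5→8]: (21.27+17.27)/2 × 1.5 = 28.905
  Sum = 194.8425 mcg/mL·hr
Tail: C_last/k_e = 17.27/0.14 = 123.357
AUC_0→∞ (intranasal spray) = 194.8425 + 123.357 = 318.1995 mcg/mL·hr
F = (AUC_ev/D_ev)/(AUC_iv/D_iv) = (318.1995/500)/(436/200) = 0.636399/2.18 = 0.2919

F = 0.292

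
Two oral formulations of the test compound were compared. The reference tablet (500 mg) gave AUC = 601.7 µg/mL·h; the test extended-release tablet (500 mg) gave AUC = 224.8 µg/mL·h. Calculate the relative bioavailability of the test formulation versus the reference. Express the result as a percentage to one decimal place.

F_rel = 37.4%

F_rel = (AUC_test/D_test) / (AUC_ref/D_ref)
      = (224.8/500) / (601.7/500)
      = 0.4496 / 1.2034 = 0.3736 = 37.36%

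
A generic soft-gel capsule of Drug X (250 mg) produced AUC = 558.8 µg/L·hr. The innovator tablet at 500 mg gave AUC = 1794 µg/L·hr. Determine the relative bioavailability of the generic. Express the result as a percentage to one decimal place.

F_rel = 62.3%

F_rel = (AUC_test/D_test) / (AUC_ref/D_ref)
      = (558.8/250) / (1794/500)
      = 2.2352 / 3.588 = 0.6230 = 62.30%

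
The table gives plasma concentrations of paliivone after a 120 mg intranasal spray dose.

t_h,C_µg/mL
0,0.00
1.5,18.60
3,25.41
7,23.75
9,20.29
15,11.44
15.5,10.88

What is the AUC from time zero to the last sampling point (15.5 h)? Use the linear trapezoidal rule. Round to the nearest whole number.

Trapezoidal AUC_0→15.5:
  [0→1.5]: (0.00+18.60)/2 × 1.5 = 13.95
  [1.5→3]: (18.60+25.41)/2 × 1.5 = 33.0075
  [3→7]: (25.41+23.75)/2 × 4 = 98.32
  [7→9]: (23.75+20.29)/2 × 2 = 44.04
  [9→15]: (20.29+11.44)/2 × 6 = 95.19
  [15→15.5]: (11.44+10.88)/2 × 0.5 = 5.58
  Sum = 290.0875 µg/mL·h

AUC = 290 µg/mL·h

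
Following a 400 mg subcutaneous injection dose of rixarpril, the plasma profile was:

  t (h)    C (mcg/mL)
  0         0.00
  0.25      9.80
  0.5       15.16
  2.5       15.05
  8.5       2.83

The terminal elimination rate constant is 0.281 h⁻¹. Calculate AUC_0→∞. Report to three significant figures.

Trapezoidal AUC_0→8.5:
  [0→0.25]: (0.00+9.80)/2 × 0.25 = 1.225
  [0.25→0.5]: (9.80+15.16)/2 × 0.25 = 3.12
  [0.5→2.5]: (15.16+15.05)/2 × 2 = 30.21
  [2.5→8.5]: (15.05+2.83)/2 × 6 = 53.64
  Sum = 88.195 mcg/mL·h
Extrapolated tail: C_last / k_e = 2.83 / 0.281 = 10.071
AUC_0→∞ = 88.195 + 10.071 = 98.266 mcg/mL·h

AUC = 98.3 mcg/mL·h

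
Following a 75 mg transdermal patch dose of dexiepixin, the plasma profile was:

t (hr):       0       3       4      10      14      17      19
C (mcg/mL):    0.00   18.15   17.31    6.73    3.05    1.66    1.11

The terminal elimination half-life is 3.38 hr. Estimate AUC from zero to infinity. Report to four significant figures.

Trapezoidal AUC_0→19:
  [0→3]: (0.00+18.15)/2 × 3 = 27.225
  [3→4]: (18.15+17.31)/2 × 1 = 17.73
  [4→10]: (17.31+6.73)/2 × 6 = 72.12
  [10→14]: (6.73+3.05)/2 × 4 = 19.56
  [14→17]: (3.05+1.66)/2 × 3 = 7.065
  [17→19]: (1.66+1.11)/2 × 2 = 2.77
  Sum = 146.47 mcg/mL·hr
k_e = ln2 / t½ = 0.693147 / 3.38 = 0.2051 hr^-1
Extrapolated tail: C_last / k_e = 1.11 / 0.2051 = 5.412
AUC_0→∞ = 146.47 + 5.412 = 151.882 mcg/mL·hr

AUC = 151.9 mcg/mL·hr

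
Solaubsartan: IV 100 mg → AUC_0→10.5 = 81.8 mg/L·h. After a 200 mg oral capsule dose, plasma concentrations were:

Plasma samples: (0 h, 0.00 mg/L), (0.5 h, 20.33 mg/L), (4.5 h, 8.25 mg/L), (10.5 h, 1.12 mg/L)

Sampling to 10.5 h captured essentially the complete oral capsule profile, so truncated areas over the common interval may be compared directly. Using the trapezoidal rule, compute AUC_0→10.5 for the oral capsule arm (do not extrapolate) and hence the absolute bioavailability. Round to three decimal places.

F = 0.552

Trapezoidal AUC_0→10.5 (oral capsule):
  [0→0.5]: (0.00+20.33)/2 × 0.5 = 5.0825
  [0.5→4.5]: (20.33+8.25)/2 × 4 = 57.16
  [4.5→10.5]: (8.25+1.12)/2 × 6 = 28.11
  Sum = 90.3525 mg/L·h
F = (AUC_ev/D_ev)/(AUC_iv/D_iv) = (90.3525/200)/(81.8/100) = 0.4517625/0.818 = 0.5523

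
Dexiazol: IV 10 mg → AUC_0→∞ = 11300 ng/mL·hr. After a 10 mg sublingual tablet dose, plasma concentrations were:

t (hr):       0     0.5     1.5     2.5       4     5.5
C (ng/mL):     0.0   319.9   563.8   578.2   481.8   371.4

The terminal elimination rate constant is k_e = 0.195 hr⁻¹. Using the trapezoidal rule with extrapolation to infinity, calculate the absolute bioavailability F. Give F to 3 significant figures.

Trapezoidal AUC_0→5.5 (sublingual tablet):
  [0→0.5]: (0.0+319.9)/2 × 0.5 = 79.975
  [0.5→1.5]: (319.9+563.8)/2 × 1 = 441.85
  [1.5→2.5]: (563.8+578.2)/2 × 1 = 571.0
  [2.5→4]: (578.2+481.8)/2 × 1.5 = 795.0
  [4→5.5]: (481.8+371.4)/2 × 1.5 = 639.9
  Sum = 2527.725 ng/mL·hr
Tail: C_last/k_e = 371.4/0.195 = 1904.615
AUC_0→∞ (sublingual tablet) = 2527.725 + 1904.615 = 4432.34 ng/mL·hr
F = (AUC_ev/D_ev)/(AUC_iv/D_iv) = (4432.34/10)/(11300/10) = 443.234/1130 = 0.3922

F = 0.392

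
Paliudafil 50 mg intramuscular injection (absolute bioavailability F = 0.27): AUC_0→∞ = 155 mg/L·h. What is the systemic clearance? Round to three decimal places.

CL = F × Dose / AUC_0→∞
   = 0.27 × 50 / 155 = 0.0870968 L/h

CL = 0.087 L/h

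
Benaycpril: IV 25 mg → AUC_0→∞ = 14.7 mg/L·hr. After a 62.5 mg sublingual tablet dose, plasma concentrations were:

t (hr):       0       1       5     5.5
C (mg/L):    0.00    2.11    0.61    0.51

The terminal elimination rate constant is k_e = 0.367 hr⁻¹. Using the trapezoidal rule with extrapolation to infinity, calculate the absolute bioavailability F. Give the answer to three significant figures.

F = 0.222

Trapezoidal AUC_0→5.5 (sublingual tablet):
  [0→1]: (0.00+2.11)/2 × 1 = 1.055
  [1→5]: (2.11+0.61)/2 × 4 = 5.44
  [5→5.5]: (0.61+0.51)/2 × 0.5 = 0.28
  Sum = 6.775 mg/L·hr
Tail: C_last/k_e = 0.51/0.367 = 1.390
AUC_0→∞ (sublingual tablet) = 6.775 + 1.390 = 8.165 mg/L·hr
F = (AUC_ev/D_ev)/(AUC_iv/D_iv) = (8.165/62.5)/(14.7/25) = 0.13064/0.588 = 0.2222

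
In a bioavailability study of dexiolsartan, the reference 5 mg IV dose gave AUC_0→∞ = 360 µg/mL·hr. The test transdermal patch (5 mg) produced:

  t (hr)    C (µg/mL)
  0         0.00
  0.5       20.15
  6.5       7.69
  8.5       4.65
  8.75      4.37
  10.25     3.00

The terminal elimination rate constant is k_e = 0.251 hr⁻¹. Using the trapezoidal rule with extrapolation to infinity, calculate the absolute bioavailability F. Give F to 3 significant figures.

F = 0.332

Trapezoidal AUC_0→10.25 (transdermal patch):
  [0→0.5]: (0.00+20.15)/2 × 0.5 = 5.0375
  [0.5→6.5]: (20.15+7.69)/2 × 6 = 83.52
  [6.5→8.5]: (7.69+4.65)/2 × 2 = 12.34
  [8.5→8.75]: (4.65+4.37)/2 × 0.25 = 1.1275
  [8.75→10.25]: (4.37+3.00)/2 × 1.5 = 5.5275
  Sum = 107.5525 µg/mL·hr
Tail: C_last/k_e = 3.00/0.251 = 11.952
AUC_0→∞ (transdermal patch) = 107.5525 + 11.952 = 119.5045 µg/mL·hr
F = (AUC_ev/D_ev)/(AUC_iv/D_iv) = (119.5045/5)/(360/5) = 23.9009/72 = 0.3320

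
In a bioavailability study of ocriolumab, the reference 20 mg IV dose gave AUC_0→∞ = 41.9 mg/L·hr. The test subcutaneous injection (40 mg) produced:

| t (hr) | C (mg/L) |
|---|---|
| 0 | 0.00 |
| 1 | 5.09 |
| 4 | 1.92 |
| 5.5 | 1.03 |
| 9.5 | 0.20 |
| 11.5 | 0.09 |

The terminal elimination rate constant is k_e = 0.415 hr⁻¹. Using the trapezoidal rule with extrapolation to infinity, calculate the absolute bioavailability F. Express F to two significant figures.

Trapezoidal AUC_0→11.5 (subcutaneous injection):
  [0→1]: (0.00+5.09)/2 × 1 = 2.545
  [1→4]: (5.09+1.92)/2 × 3 = 10.515
  [4→5.5]: (1.92+1.03)/2 × 1.5 = 2.2125
  [5.5→9.5]: (1.03+0.20)/2 × 4 = 2.46
  [9.5→11.5]: (0.20+0.09)/2 × 2 = 0.29
  Sum = 18.0225 mg/L·hr
Tail: C_last/k_e = 0.09/0.415 = 0.217
AUC_0→∞ (subcutaneous injection) = 18.0225 + 0.217 = 18.2395 mg/L·hr
F = (AUC_ev/D_ev)/(AUC_iv/D_iv) = (18.2395/40)/(41.9/20) = 0.4559875/2.095 = 0.2177

F = 0.22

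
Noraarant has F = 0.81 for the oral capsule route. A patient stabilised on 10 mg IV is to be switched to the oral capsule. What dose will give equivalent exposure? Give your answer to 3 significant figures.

D_oral = 12.3 mg

For equal systemic exposure: F × D_ev = D_iv
D_ev = D_iv / F = 10 / 0.81 = 12.3457 mg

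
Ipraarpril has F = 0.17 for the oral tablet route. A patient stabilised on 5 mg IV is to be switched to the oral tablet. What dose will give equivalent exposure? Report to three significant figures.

For equal systemic exposure: F × D_ev = D_iv
D_ev = D_iv / F = 5 / 0.17 = 29.4118 mg

D_oral = 29.4 mg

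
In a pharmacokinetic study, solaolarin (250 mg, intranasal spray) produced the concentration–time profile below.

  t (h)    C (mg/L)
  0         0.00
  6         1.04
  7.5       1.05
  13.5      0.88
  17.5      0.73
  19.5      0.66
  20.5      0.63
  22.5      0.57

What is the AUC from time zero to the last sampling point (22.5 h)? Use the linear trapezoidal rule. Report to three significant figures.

AUC = 16.9 mg/L·h

Trapezoidal AUC_0→22.5:
  [0→6]: (0.00+1.04)/2 × 6 = 3.12
  [6→7.5]: (1.04+1.05)/2 × 1.5 = 1.5675
  [7.5→13.5]: (1.05+0.88)/2 × 6 = 5.79
  [13.5→17.5]: (0.88+0.73)/2 × 4 = 3.22
  [17.5→19.5]: (0.73+0.66)/2 × 2 = 1.39
  [19.5→20.5]: (0.66+0.63)/2 × 1 = 0.645
  [20.5→22.5]: (0.63+0.57)/2 × 2 = 1.2
  Sum = 16.9325 mg/L·h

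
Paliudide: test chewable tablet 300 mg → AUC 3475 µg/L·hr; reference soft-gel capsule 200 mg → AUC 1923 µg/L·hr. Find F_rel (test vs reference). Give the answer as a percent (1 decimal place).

F_rel = 120.5%

F_rel = (AUC_test/D_test) / (AUC_ref/D_ref)
      = (3475/300) / (1923/200)
      = 11.5833 / 9.615 = 1.2047 = 120.47%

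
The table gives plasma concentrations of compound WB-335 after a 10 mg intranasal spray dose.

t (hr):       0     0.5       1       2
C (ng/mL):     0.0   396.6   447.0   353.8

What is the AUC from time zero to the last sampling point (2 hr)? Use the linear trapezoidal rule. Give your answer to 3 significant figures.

AUC = 710 ng/mL·hr

Trapezoidal AUC_0→2:
  [0→0.5]: (0.0+396.6)/2 × 0.5 = 99.15
  [0.5→1]: (396.6+447.0)/2 × 0.5 = 210.9
  [1→2]: (447.0+353.8)/2 × 1 = 400.4
  Sum = 710.45 ng/mL·hr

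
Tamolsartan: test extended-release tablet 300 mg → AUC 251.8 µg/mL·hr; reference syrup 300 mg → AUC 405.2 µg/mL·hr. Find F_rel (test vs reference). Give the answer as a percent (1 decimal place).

F_rel = (AUC_test/D_test) / (AUC_ref/D_ref)
      = (251.8/300) / (405.2/300)
      = 0.839333 / 1.35067 = 0.6214 = 62.14%

F_rel = 62.1%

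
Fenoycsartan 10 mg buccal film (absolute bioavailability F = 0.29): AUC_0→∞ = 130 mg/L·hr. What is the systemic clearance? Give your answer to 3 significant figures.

CL = F × Dose / AUC_0→∞
   = 0.29 × 10 / 130 = 0.0223077 L/hr

CL = 0.0223 L/hr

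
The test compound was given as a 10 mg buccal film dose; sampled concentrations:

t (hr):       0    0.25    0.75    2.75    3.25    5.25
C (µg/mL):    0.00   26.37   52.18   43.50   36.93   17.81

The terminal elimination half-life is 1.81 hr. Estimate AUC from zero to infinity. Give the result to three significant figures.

Trapezoidal AUC_0→5.25:
  [0→0.25]: (0.00+26.37)/2 × 0.25 = 3.29625
  [0.25→0.75]: (26.37+52.18)/2 × 0.5 = 19.6375
  [0.75→2.75]: (52.18+43.50)/2 × 2 = 95.68
  [2.75→3.25]: (43.50+36.93)/2 × 0.5 = 20.1075
  [3.25→5.25]: (36.93+17.81)/2 × 2 = 54.74
  Sum = 193.46125 µg/mL·hr
k_e = ln2 / t½ = 0.693147 / 1.81 = 0.3830 hr^-1
Extrapolated tail: C_last / k_e = 17.81 / 0.383 = 46.501
AUC_0→∞ = 193.46125 + 46.501 = 239.96225 µg/mL·hr

AUC = 240 µg/mL·hr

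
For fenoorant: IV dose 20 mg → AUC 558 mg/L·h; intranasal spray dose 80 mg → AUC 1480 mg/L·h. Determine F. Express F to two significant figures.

F = 0.66

F = (AUC_ev / D_ev) / (AUC_iv / D_iv)
  = (1480/80) / (558/20)
  = 18.5 / 27.9 = 0.6631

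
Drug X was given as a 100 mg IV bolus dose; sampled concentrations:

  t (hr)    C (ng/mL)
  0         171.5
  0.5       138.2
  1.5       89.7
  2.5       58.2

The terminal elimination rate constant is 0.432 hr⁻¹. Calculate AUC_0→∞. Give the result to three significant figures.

Trapezoidal AUC_0→2.5:
  [0→0.5]: (171.5+138.2)/2 × 0.5 = 77.425
  [0.5→1.5]: (138.2+89.7)/2 × 1 = 113.95
  [1.5→2.5]: (89.7+58.2)/2 × 1 = 73.95
  Sum = 265.325 ng/mL·hr
Extrapolated tail: C_last / k_e = 58.2 / 0.432 = 134.722
AUC_0→∞ = 265.325 + 134.722 = 400.047 ng/mL·hr

AUC = 400 ng/mL·hr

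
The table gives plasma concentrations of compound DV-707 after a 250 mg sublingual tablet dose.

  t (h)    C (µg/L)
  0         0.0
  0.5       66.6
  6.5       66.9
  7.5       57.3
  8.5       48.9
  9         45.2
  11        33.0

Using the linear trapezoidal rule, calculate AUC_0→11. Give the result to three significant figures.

AUC = 634 µg/L·h

Trapezoidal AUC_0→11:
  [0→0.5]: (0.0+66.6)/2 × 0.5 = 16.65
  [0.5→6.5]: (66.6+66.9)/2 × 6 = 400.5
  [6.5→7.5]: (66.9+57.3)/2 × 1 = 62.1
  [7.5→8.5]: (57.3+48.9)/2 × 1 = 53.1
  [8.5→9]: (48.9+45.2)/2 × 0.5 = 23.525
  [9→11]: (45.2+33.0)/2 × 2 = 78.2
  Sum = 634.075 µg/L·h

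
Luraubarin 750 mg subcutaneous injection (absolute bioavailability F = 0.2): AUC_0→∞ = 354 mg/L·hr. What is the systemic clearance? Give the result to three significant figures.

CL = 0.424 L/hr

CL = F × Dose / AUC_0→∞
   = 0.2 × 750 / 354 = 0.423729 L/hr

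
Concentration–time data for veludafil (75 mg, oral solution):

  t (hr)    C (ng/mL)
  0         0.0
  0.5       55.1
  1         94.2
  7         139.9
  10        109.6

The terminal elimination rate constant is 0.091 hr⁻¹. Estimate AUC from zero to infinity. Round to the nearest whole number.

AUC = 2332 ng/mL·hr

Trapezoidal AUC_0→10:
  [0→0.5]: (0.0+55.1)/2 × 0.5 = 13.775
  [0.5→1]: (55.1+94.2)/2 × 0.5 = 37.325
  [1→7]: (94.2+139.9)/2 × 6 = 702.3
  [7→10]: (139.9+109.6)/2 × 3 = 374.25
  Sum = 1127.65 ng/mL·hr
Extrapolated tail: C_last / k_e = 109.6 / 0.091 = 1204.396
AUC_0→∞ = 1127.65 + 1204.396 = 2332.046 ng/mL·hr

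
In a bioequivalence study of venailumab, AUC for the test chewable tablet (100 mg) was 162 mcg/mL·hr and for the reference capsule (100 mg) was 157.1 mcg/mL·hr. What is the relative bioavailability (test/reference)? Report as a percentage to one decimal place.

F_rel = (AUC_test/D_test) / (AUC_ref/D_ref)
      = (162/100) / (157.1/100)
      = 1.62 / 1.571 = 1.0312 = 103.12%

F_rel = 103.1%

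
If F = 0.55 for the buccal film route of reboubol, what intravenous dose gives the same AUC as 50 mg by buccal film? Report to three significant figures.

D_iv = 27.5 mg

Systemic exposure from an extravascular dose = F × D_ev, so the equivalent IV dose is F × D_ev.
D_iv = F × D_ev = 0.55 × 50 = 27.5 mg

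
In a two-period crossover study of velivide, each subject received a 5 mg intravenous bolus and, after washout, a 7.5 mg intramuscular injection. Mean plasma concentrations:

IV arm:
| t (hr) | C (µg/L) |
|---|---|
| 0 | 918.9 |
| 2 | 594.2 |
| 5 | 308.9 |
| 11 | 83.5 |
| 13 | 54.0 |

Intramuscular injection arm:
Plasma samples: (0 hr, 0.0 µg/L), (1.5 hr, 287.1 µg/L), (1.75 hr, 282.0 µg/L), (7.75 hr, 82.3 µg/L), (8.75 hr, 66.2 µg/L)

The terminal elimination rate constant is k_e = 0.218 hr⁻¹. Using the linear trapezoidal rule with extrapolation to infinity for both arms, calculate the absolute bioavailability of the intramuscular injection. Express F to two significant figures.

Trapezoidal AUC_0→13 (IV):
  [0→2]: (918.9+594.2)/2 × 2 = 1513.1
  [2→5]: (594.2+308.9)/2 × 3 = 1354.65
  [5→11]: (308.9+83.5)/2 × 6 = 1177.2
  [11→13]: (83.5+54.0)/2 × 2 = 137.5
  Sum = 4182.45 µg/L·hr
IV tail: 54.0/0.218 = 247.706; AUC_iv,0→∞ = 4182.45 + 247.706 = 4430.156 µg/L·hr
Trapezoidal AUC_0→8.75 (intramuscular injection):
  [0→1.5]: (0.0+287.1)/2 × 1.5 = 215.325
  [1.5→1.75]: (287.1+282.0)/2 × 0.25 = 71.1375
  [1.75→7.75]: (282.0+82.3)/2 × 6 = 1092.9
  [7.75→8.75]: (82.3+66.2)/2 × 1 = 74.25
  Sum = 1453.6125 µg/L·hr
intramuscular injection tail: 66.2/0.218 = 303.670; AUC_ev,0→∞ = 1453.6125 + 303.670 = 1757.2825 µg/L·hr
F = (AUC_ev/D_ev)/(AUC_iv/D_iv) = (1757.2825/7.5)/(4430.156/5) = 234.304/886.0312 = 0.2644

F = 0.26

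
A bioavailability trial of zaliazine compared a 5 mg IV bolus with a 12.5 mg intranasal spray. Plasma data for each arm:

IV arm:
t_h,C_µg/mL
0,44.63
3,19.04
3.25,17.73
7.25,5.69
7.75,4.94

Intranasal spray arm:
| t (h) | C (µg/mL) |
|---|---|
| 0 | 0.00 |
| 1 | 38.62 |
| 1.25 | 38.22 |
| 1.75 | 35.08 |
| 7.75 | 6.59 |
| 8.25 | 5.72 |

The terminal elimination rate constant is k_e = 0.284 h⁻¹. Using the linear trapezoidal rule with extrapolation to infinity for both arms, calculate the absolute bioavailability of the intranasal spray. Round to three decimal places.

Trapezoidal AUC_0→7.75 (IV):
  [0→3]: (44.63+19.04)/2 × 3 = 95.505
  [3→3.25]: (19.04+17.73)/2 × 0.25 = 4.59625
  [3.25→7.25]: (17.73+5.69)/2 × 4 = 46.84
  [7.25→7.75]: (5.69+4.94)/2 × 0.5 = 2.6575
  Sum = 149.59875 µg/mL·h
IV tail: 4.94/0.284 = 17.394; AUC_iv,0→∞ = 149.59875 + 17.394 = 166.99275 µg/mL·h
Trapezoidal AUC_0→8.25 (intranasal spray):
  [0→1]: (0.00+38.62)/2 × 1 = 19.31
  [1→1.25]: (38.62+38.22)/2 × 0.25 = 9.605
  [1.25→1.75]: (38.22+35.08)/2 × 0.5 = 18.325
  [1.75→7.75]: (35.08+6.59)/2 × 6 = 125.01
  [7.75→8.25]: (6.59+5.72)/2 × 0.5 = 3.0775
  Sum = 175.3275 µg/mL·h
intranasal spray tail: 5.72/0.284 = 20.141; AUC_ev,0→∞ = 175.3275 + 20.141 = 195.4685 µg/mL·h
F = (AUC_ev/D_ev)/(AUC_iv/D_iv) = (195.4685/12.5)/(166.99275/5) = 15.63748/33.39855 = 0.4682

F = 0.468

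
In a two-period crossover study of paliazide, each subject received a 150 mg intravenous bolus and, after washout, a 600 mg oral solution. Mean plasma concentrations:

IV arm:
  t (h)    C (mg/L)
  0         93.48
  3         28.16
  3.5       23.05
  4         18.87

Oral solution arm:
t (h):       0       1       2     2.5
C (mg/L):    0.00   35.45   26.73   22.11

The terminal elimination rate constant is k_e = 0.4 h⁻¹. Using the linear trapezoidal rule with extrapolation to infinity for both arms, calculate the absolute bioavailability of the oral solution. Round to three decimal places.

F = 0.115

Trapezoidal AUC_0→4 (IV):
  [0→3]: (93.48+28.16)/2 × 3 = 182.46
  [3→3.5]: (28.16+23.05)/2 × 0.5 = 12.8025
  [3.5→4]: (23.05+18.87)/2 × 0.5 = 10.48
  Sum = 205.7425 mg/L·h
IV tail: 18.87/0.4 = 47.175; AUC_iv,0→∞ = 205.7425 + 47.175 = 252.9175 mg/L·h
Trapezoidal AUC_0→2.5 (oral solution):
  [0→1]: (0.00+35.45)/2 × 1 = 17.725
  [1→2]: (35.45+26.73)/2 × 1 = 31.09
  [2→2.5]: (26.73+22.11)/2 × 0.5 = 12.21
  Sum = 61.025 mg/L·h
oral solution tail: 22.11/0.4 = 55.275; AUC_ev,0→∞ = 61.025 + 55.275 = 116.3 mg/L·h
F = (AUC_ev/D_ev)/(AUC_iv/D_iv) = (116.3/600)/(252.9175/150) = 0.193833/1.68612 = 0.1150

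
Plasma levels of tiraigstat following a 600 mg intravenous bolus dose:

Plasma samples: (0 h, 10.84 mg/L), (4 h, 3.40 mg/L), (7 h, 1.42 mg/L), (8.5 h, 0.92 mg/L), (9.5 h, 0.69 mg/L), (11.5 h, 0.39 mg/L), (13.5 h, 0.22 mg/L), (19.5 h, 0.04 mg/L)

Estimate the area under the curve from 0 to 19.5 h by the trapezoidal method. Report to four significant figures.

AUC = 40.74 mg/L·h

Trapezoidal AUC_0→19.5:
  [0→4]: (10.84+3.40)/2 × 4 = 28.48
  [4→7]: (3.40+1.42)/2 × 3 = 7.23
  [7→8.5]: (1.42+0.92)/2 × 1.5 = 1.755
  [8.5→9.5]: (0.92+0.69)/2 × 1 = 0.805
  [9.5→11.5]: (0.69+0.39)/2 × 2 = 1.08
  [11.5→13.5]: (0.39+0.22)/2 × 2 = 0.61
  [13.5→19.5]: (0.22+0.04)/2 × 6 = 0.78
  Sum = 40.74 mg/L·h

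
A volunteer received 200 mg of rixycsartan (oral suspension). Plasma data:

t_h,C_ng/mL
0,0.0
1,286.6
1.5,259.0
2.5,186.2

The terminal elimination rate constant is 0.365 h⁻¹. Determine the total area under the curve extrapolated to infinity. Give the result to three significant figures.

AUC = 1010 ng/mL·h

Trapezoidal AUC_0→2.5:
  [0→1]: (0.0+286.6)/2 × 1 = 143.3
  [1→1.5]: (286.6+259.0)/2 × 0.5 = 136.4
  [1.5→2.5]: (259.0+186.2)/2 × 1 = 222.6
  Sum = 502.3 ng/mL·h
Extrapolated tail: C_last / k_e = 186.2 / 0.365 = 510.137
AUC_0→∞ = 502.3 + 510.137 = 1012.437 ng/mL·h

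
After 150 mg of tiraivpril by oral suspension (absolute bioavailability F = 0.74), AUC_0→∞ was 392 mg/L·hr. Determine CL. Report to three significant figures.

CL = F × Dose / AUC_0→∞
   = 0.74 × 150 / 392 = 0.283163 L/hr

CL = 0.283 L/hr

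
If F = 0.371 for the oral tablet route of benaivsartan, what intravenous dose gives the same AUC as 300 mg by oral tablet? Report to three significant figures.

Systemic exposure from an extravascular dose = F × D_ev, so the equivalent IV dose is F × D_ev.
D_iv = F × D_ev = 0.371 × 300 = 111.3 mg

D_iv = 111 mg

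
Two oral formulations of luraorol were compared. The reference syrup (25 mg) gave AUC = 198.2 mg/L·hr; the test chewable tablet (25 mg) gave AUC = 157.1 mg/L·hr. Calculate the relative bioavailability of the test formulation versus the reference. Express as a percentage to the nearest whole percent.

F_rel = (AUC_test/D_test) / (AUC_ref/D_ref)
      = (157.1/25) / (198.2/25)
      = 6.284 / 7.928 = 0.7926 = 79.26%

F_rel = 79%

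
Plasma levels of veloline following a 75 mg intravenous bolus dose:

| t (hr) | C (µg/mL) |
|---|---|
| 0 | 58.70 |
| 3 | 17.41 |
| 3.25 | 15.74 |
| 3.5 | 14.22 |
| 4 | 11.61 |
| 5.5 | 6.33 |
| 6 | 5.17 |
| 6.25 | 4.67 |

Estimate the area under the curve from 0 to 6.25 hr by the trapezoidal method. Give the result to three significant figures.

AUC = 146 µg/mL·hr

Trapezoidal AUC_0→6.25:
  [0→3]: (58.70+17.41)/2 × 3 = 114.165
  [3→3.25]: (17.41+15.74)/2 × 0.25 = 4.14375
  [3.25→3.5]: (15.74+14.22)/2 × 0.25 = 3.745
  [3.5→4]: (14.22+11.61)/2 × 0.5 = 6.4575
  [4→5.5]: (11.61+6.33)/2 × 1.5 = 13.455
  [5.5→6]: (6.33+5.17)/2 × 0.5 = 2.875
  [6→6.25]: (5.17+4.67)/2 × 0.25 = 1.23
  Sum = 146.07125 µg/mL·hr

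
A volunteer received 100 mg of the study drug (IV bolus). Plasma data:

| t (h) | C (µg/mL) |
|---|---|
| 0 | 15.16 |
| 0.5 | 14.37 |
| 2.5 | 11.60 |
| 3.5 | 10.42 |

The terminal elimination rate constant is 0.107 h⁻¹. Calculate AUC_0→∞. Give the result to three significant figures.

Trapezoidal AUC_0→3.5:
  [0→0.5]: (15.16+14.37)/2 × 0.5 = 7.3825
  [0.5→2.5]: (14.37+11.60)/2 × 2 = 25.97
  [2.5→3.5]: (11.60+10.42)/2 × 1 = 11.01
  Sum = 44.3625 µg/mL·h
Extrapolated tail: C_last / k_e = 10.42 / 0.107 = 97.383
AUC_0→∞ = 44.3625 + 97.383 = 141.7455 µg/mL·h

AUC = 142 µg/mL·h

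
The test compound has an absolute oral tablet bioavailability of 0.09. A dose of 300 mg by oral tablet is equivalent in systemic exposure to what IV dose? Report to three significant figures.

D_iv = 27.0 mg

Systemic exposure from an extravascular dose = F × D_ev, so the equivalent IV dose is F × D_ev.
D_iv = F × D_ev = 0.09 × 300 = 27 mg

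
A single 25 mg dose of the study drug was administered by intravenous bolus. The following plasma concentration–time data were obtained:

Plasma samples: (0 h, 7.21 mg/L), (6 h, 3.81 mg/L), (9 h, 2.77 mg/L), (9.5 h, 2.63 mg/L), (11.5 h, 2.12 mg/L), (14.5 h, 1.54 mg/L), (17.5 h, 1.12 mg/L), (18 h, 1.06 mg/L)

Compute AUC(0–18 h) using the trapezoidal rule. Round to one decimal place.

Trapezoidal AUC_0→18:
  [0→6]: (7.21+3.81)/2 × 6 = 33.06
  [6→9]: (3.81+2.77)/2 × 3 = 9.87
  [9→9.5]: (2.77+2.63)/2 × 0.5 = 1.35
  [9.5→11.5]: (2.63+2.12)/2 × 2 = 4.75
  [11.5→14.5]: (2.12+1.54)/2 × 3 = 5.49
  [14.5→17.5]: (1.54+1.12)/2 × 3 = 3.99
  [17.5→18]: (1.12+1.06)/2 × 0.5 = 0.545
  Sum = 59.055 mg/L·h

AUC = 59.1 mg/L·h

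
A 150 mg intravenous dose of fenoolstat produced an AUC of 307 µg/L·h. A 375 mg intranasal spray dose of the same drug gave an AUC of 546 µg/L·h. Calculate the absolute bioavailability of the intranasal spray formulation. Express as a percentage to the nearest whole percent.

F = (AUC_ev / D_ev) / (AUC_iv / D_iv)
  = (546/375) / (307/150)
  = 1.456 / 2.04667 = 0.7114
  = 71.14%

F = 71%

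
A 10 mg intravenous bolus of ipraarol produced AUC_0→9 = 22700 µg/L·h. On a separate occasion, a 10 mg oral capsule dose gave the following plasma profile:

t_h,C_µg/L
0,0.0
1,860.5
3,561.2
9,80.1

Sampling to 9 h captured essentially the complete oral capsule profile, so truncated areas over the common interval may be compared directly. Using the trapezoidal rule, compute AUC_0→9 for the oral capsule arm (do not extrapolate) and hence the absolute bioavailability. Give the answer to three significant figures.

Trapezoidal AUC_0→9 (oral capsule):
  [0→1]: (0.0+860.5)/2 × 1 = 430.25
  [1→3]: (860.5+561.2)/2 × 2 = 1421.7
  [3→9]: (561.2+80.1)/2 × 6 = 1923.9
  Sum = 3775.85 µg/L·h
F = (AUC_ev/D_ev)/(AUC_iv/D_iv) = (3775.85/10)/(22700/10) = 377.585/2270 = 0.1663

F = 0.166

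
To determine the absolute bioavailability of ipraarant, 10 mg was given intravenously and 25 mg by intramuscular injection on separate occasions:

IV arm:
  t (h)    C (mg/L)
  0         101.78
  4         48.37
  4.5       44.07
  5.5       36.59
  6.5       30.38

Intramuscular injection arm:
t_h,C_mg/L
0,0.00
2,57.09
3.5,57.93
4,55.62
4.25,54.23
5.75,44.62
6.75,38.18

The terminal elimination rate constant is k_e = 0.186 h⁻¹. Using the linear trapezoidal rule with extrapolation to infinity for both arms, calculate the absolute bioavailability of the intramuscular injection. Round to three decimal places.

F = 0.361

Trapezoidal AUC_0→6.5 (IV):
  [0→4]: (101.78+48.37)/2 × 4 = 300.3
  [4→4.5]: (48.37+44.07)/2 × 0.5 = 23.11
  [4.5→5.5]: (44.07+36.59)/2 × 1 = 40.33
  [5.5→6.5]: (36.59+30.38)/2 × 1 = 33.485
  Sum = 397.225 mg/L·h
IV tail: 30.38/0.186 = 163.333; AUC_iv,0→∞ = 397.225 + 163.333 = 560.558 mg/L·h
Trapezoidal AUC_0→6.75 (intramuscular injection):
  [0→2]: (0.00+57.09)/2 × 2 = 57.09
  [2→3.5]: (57.09+57.93)/2 × 1.5 = 86.265
  [3.5→4]: (57.93+55.62)/2 × 0.5 = 28.3875
  [4→4.25]: (55.62+54.23)/2 × 0.25 = 13.73125
  [4.25→5.75]: (54.23+44.62)/2 × 1.5 = 74.1375
  [5.75→6.75]: (44.62+38.18)/2 × 1 = 41.4
  Sum = 301.01125 mg/L·h
intramuscular injection tail: 38.18/0.186 = 205.269; AUC_ev,0→∞ = 301.01125 + 205.269 = 506.28025 mg/L·h
F = (AUC_ev/D_ev)/(AUC_iv/D_iv) = (506.28025/25)/(560.558/10) = 20.25121/56.0558 = 0.3613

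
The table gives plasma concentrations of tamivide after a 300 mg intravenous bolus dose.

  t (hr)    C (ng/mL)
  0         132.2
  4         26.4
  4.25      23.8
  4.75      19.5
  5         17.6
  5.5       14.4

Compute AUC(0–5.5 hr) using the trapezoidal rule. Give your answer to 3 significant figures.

Trapezoidal AUC_0→5.5:
  [0→4]: (132.2+26.4)/2 × 4 = 317.2
  [4→4.25]: (26.4+23.8)/2 × 0.25 = 6.275
  [4.25→4.75]: (23.8+19.5)/2 × 0.5 = 10.825
  [4.75→5]: (19.5+17.6)/2 × 0.25 = 4.6375
  [5→5.5]: (17.6+14.4)/2 × 0.5 = 8.0
  Sum = 346.9375 ng/mL·hr

AUC = 347 ng/mL·hr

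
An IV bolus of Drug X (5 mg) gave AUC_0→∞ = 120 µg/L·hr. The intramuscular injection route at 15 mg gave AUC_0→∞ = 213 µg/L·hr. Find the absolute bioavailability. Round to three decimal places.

F = 0.592

F = (AUC_ev / D_ev) / (AUC_iv / D_iv)
  = (213/15) / (120/5)
  = 14.2 / 24 = 0.5917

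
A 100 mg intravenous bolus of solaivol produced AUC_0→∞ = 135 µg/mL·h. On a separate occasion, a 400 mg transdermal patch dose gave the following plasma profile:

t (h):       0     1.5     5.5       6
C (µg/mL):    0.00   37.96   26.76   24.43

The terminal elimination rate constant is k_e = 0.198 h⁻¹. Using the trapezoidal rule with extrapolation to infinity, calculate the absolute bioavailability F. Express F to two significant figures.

Trapezoidal AUC_0→6 (transdermal patch):
  [0→1.5]: (0.00+37.96)/2 × 1.5 = 28.47
  [1.5→5.5]: (37.96+26.76)/2 × 4 = 129.44
  [5.5→6]: (26.76+24.43)/2 × 0.5 = 12.7975
  Sum = 170.7075 µg/mL·h
Tail: C_last/k_e = 24.43/0.198 = 123.384
AUC_0→∞ (transdermal patch) = 170.7075 + 123.384 = 294.0915 µg/mL·h
F = (AUC_ev/D_ev)/(AUC_iv/D_iv) = (294.0915/400)/(135/100) = 0.73522875/1.35 = 0.5446

F = 0.54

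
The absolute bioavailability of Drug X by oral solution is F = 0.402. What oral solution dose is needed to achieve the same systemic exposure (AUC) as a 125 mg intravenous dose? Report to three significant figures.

D_oral = 311 mg

For equal systemic exposure: F × D_ev = D_iv
D_ev = D_iv / F = 125 / 0.402 = 310.945 mg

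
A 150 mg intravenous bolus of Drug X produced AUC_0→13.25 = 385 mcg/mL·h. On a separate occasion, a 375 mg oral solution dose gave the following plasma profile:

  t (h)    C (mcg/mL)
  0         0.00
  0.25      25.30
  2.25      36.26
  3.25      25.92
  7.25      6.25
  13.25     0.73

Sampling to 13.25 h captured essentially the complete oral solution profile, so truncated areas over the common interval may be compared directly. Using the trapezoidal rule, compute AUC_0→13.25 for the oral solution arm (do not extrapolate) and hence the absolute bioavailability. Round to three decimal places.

Trapezoidal AUC_0→13.25 (oral solution):
  [0→0.25]: (0.00+25.30)/2 × 0.25 = 3.1625
  [0.25→2.25]: (25.30+36.26)/2 × 2 = 61.56
  [2.25→3.25]: (36.26+25.92)/2 × 1 = 31.09
  [3.25→7.25]: (25.92+6.25)/2 × 4 = 64.34
  [7.25→13.25]: (6.25+0.73)/2 × 6 = 20.94
  Sum = 181.0925 mcg/mL·h
F = (AUC_ev/D_ev)/(AUC_iv/D_iv) = (181.0925/375)/(385/150) = 0.482913/2.56667 = 0.1881

F = 0.188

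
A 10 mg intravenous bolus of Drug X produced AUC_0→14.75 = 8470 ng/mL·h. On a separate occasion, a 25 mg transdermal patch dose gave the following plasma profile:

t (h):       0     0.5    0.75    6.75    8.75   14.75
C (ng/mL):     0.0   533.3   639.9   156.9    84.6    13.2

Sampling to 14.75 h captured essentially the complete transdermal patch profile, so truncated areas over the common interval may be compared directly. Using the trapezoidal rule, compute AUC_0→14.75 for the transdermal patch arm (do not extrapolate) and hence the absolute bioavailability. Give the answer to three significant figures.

Trapezoidal AUC_0→14.75 (transdermal patch):
  [0→0.5]: (0.0+533.3)/2 × 0.5 = 133.325
  [0.5→0.75]: (533.3+639.9)/2 × 0.25 = 146.65
  [0.75→6.75]: (639.9+156.9)/2 × 6 = 2390.4
  [6.75→8.75]: (156.9+84.6)/2 × 2 = 241.5
  [8.75→14.75]: (84.6+13.2)/2 × 6 = 293.4
  Sum = 3205.275 ng/mL·h
F = (AUC_ev/D_ev)/(AUC_iv/D_iv) = (3205.275/25)/(8470/10) = 128.211/847 = 0.1514

F = 0.151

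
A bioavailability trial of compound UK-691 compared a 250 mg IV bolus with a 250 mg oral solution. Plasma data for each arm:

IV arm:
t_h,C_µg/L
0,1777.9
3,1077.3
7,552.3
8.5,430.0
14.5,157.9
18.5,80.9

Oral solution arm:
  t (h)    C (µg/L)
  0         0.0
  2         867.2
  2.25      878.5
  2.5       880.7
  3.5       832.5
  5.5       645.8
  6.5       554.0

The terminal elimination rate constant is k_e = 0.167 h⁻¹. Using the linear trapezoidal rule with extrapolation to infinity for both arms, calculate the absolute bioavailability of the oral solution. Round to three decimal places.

Trapezoidal AUC_0→18.5 (IV):
  [0→3]: (1777.9+1077.3)/2 × 3 = 4282.8
  [3→7]: (1077.3+552.3)/2 × 4 = 3259.2
  [7→8.5]: (552.3+430.0)/2 × 1.5 = 736.725
  [8.5→14.5]: (430.0+157.9)/2 × 6 = 1763.7
  [14.5→18.5]: (157.9+80.9)/2 × 4 = 477.6
  Sum = 10520.025 µg/L·h
IV tail: 80.9/0.167 = 484.431; AUC_iv,0→∞ = 10520.025 + 484.431 = 11004.456 µg/L·h
Trapezoidal AUC_0→6.5 (oral solution):
  [0→2]: (0.0+867.2)/2 × 2 = 867.2
  [2→2.25]: (867.2+878.5)/2 × 0.25 = 218.2125
  [2.25→2.5]: (878.5+880.7)/2 × 0.25 = 219.9
  [2.5→3.5]: (880.7+832.5)/2 × 1 = 856.6
  [3.5→5.5]: (832.5+645.8)/2 × 2 = 1478.3
  [5.5→6.5]: (645.8+554.0)/2 × 1 = 599.9
  Sum = 4240.1125 µg/L·h
oral solution tail: 554.0/0.167 = 3317.365; AUC_ev,0→∞ = 4240.1125 + 3317.365 = 7557.4775 µg/L·h
F = (AUC_ev/D_ev)/(AUC_iv/D_iv) = (7557.4775/250)/(11004.456/250) = 30.22991/44.017824 = 0.6868

F = 0.687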